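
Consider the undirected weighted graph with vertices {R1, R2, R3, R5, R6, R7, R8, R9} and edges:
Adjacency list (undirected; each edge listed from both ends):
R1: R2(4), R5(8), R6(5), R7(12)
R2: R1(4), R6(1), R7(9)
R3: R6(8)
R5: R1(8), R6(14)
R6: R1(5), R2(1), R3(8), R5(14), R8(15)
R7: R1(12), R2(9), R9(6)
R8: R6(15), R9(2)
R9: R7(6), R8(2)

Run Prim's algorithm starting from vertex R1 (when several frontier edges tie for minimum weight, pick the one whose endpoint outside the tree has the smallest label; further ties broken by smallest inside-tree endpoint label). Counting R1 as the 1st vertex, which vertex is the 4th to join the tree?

R3

Prim, starting at R1.
Step 1: frontier [R1–R2 4, R1–R6 5, R1–R5 8, R1–R7 12] → take R1–R2 (4); add R2.
Step 2: frontier [R1–R6 5, R1–R5 8, R1–R7 12, R2–R6 1, R2–R7 9] → take R2–R6 (1); add R6.
Step 3: frontier [R1–R5 8, R1–R7 12, R2–R7 9, R3–R6 8, R5–R6 14, R6–R8 15] → take R3–R6 (8); add R3.
Step 4: frontier [R1–R5 8, R1–R7 12, R2–R7 9, R5–R6 14, R6–R8 15] → take R1–R5 (8); add R5.
Step 5: frontier [R1–R7 12, R2–R7 9, R6–R8 15] → take R2–R7 (9); add R7.
Step 6: frontier [R6–R8 15, R7–R9 6] → take R7–R9 (6); add R9.
Step 7: frontier [R6–R8 15, R8–R9 2] → take R8–R9 (2); add R8.
Vertex order: R1, R2, R6, R3, R5, R7, R9, R8. The 4th vertex is R3.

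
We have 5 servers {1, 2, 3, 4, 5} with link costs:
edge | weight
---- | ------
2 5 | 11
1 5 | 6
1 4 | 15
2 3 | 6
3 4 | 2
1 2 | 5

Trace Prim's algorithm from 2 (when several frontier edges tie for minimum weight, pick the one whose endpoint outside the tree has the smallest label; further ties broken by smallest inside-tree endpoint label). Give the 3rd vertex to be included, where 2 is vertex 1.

Grow the tree from 2 using Prim:
Step 1: frontier [1 2 5, 2 3 6, 2 5 11] → take 1 2 (5); add 1.
Step 2: frontier [1 5 6, 1 4 15, 2 3 6, 2 5 11] → take 2 3 (6); add 3.
Step 3: frontier [1 5 6, 1 4 15, 2 5 11, 3 4 2] → take 3 4 (2); add 4.
Step 4: frontier [1 5 6, 2 5 11] → take 1 5 (6); add 5.
Vertex order: 2, 1, 3, 4, 5. The 3rd vertex is 3.

3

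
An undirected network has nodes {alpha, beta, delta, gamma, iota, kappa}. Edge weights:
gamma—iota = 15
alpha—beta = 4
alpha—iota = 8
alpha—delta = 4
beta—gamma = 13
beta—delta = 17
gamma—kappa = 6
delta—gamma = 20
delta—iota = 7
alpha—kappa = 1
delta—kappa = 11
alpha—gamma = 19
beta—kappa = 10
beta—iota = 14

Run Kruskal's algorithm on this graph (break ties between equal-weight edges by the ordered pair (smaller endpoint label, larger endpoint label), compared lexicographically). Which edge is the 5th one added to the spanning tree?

Sort edges by weight, then run Kruskal:
alpha—kappa (1): add. Components now {gamma} {alpha,kappa} {delta} {beta} {iota}
alpha—beta (4): add. Components now {gamma} {alpha,beta,kappa} {delta} {iota}
alpha—delta (4): add. Components now {gamma} {alpha,beta,delta,kappa} {iota}
gamma—kappa (6): add. Components now {alpha,beta,delta,gamma,kappa} {iota}
delta—iota (7): add. Components now {alpha,beta,delta,gamma,iota,kappa}
The 5th edge added is delta—iota.

delta-iota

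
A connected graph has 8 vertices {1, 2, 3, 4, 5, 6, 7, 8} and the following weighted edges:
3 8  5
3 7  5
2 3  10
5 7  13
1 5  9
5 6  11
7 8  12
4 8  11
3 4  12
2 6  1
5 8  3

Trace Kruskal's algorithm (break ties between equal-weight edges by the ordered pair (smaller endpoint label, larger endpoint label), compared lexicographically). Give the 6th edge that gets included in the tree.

Sort edges by weight, then run Kruskal:
2 6 (1): add — endpoints in different components.
5 8 (3): add — endpoints in different components.
3 7 (5): add — endpoints in different components.
3 8 (5): add — endpoints in different components.
1 5 (9): add — endpoints in different components.
2 3 (10): add — endpoints in different components.
4 8 (11): add — endpoints in different components.
The 6th edge added is 2 3.

2-3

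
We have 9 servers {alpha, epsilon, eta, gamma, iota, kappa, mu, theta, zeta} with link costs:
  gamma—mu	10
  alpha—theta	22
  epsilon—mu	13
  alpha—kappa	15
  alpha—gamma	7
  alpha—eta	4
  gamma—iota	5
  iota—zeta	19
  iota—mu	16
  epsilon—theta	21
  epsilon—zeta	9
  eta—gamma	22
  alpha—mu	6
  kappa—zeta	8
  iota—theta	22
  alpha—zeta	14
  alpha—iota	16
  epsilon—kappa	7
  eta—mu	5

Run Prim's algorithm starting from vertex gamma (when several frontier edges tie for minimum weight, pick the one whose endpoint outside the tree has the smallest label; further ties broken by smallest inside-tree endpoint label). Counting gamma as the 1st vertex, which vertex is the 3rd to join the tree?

Grow the tree from gamma using Prim:
Step 1: cheapest edge leaving the tree is gamma—iota (5); add iota.
Step 2: cheapest edge leaving the tree is alpha—gamma (7); add alpha.
Step 3: cheapest edge leaving the tree is alpha—eta (4); add eta.
Step 4: cheapest edge leaving the tree is eta—mu (5); add mu.
Step 5: cheapest edge leaving the tree is epsilon—mu (13); add epsilon.
Step 6: cheapest edge leaving the tree is epsilon—kappa (7); add kappa.
Step 7: cheapest edge leaving the tree is kappa—zeta (8); add zeta.
Step 8: cheapest edge leaving the tree is epsilon—theta (21); add theta.
Vertex order: gamma, iota, alpha, eta, mu, epsilon, kappa, zeta, theta. The 3rd vertex is alpha.

alpha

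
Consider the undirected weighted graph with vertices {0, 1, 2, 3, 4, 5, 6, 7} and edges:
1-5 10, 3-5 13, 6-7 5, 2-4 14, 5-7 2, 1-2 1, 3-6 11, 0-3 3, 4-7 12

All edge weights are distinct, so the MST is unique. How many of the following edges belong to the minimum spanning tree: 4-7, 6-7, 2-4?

Sort edges by weight, then run Kruskal:
1-2 (1): add — endpoints in different components.
5-7 (2): add — endpoints in different components.
0-3 (3): add — endpoints in different components.
6-7 (5): add — endpoints in different components.
1-5 (10): add — endpoints in different components.
3-6 (11): add — endpoints in different components.
4-7 (12): add — endpoints in different components.
MST edge set: {1-2, 5-7, 0-3, 6-7, 1-5, 3-6, 4-7}.
Of the listed edges, {4-7, 6-7} are in the MST → 2.

2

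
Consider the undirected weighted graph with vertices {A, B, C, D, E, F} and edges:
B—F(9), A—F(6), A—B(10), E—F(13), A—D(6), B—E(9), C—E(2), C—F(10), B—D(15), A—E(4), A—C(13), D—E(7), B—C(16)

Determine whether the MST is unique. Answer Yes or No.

Kruskal's algorithm — process edges by increasing weight (ties by edge label):
C—E (2): add. Components now {A} {B} {C,E} {D} {F}
A—E (4): add. Components now {A,C,E} {B} {D} {F}
A—D (6): add. Components now {A,C,D,E} {B} {F}
A—F (6): add. Components now {A,C,D,E,F} {B}
D—E (7): skip — D and E already connected.
B—E (9): add. Components now {A,B,C,D,E,F}
Non-tree edge B—F has weight 9, equal to the heaviest edge on its tree cycle — swapping gives another MST of the same weight. Not unique.

No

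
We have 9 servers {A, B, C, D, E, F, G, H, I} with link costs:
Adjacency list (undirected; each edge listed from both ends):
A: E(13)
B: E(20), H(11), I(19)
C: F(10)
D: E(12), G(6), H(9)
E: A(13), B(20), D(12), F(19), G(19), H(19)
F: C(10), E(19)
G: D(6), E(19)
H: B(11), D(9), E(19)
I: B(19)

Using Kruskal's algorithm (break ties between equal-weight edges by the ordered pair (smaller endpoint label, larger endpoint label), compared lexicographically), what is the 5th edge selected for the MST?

D-E

Kruskal: consider edges lightest-first.
D-G (6): add — endpoints in different components.
D-H (9): add — endpoints in different components.
C-F (10): add — endpoints in different components.
B-H (11): add — endpoints in different components.
D-E (12): add — endpoints in different components.
A-E (13): add — endpoints in different components.
B-I (19): add — endpoints in different components.
E-F (19): add — endpoints in different components.
The 5th edge added is D-E.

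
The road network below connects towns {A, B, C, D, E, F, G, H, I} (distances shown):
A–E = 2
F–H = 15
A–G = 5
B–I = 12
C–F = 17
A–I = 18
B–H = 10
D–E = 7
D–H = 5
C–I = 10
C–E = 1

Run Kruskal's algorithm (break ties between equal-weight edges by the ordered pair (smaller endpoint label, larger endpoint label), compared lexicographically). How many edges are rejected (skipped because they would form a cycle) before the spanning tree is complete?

1

Kruskal: consider edges lightest-first.
C–E (1): add — endpoints in different components.
A–E (2): add — endpoints in different components.
A–G (5): add — endpoints in different components.
D–H (5): add — endpoints in different components.
D–E (7): add — endpoints in different components.
B–H (10): add — endpoints in different components.
C–I (10): add — endpoints in different components.
B–I (12): skip — B and I already connected.
F–H (15): add — endpoints in different components.
Edges rejected before the tree was complete: 1.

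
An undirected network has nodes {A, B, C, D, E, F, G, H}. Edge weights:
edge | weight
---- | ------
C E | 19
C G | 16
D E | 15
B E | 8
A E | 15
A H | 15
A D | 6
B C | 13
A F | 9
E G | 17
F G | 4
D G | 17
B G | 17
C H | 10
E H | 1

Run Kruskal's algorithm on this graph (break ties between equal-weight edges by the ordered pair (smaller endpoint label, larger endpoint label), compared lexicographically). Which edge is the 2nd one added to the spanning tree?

F-G

Kruskal: consider edges lightest-first.
E H (1): add — endpoints in different components.
F G (4): add — endpoints in different components.
A D (6): add — endpoints in different components.
B E (8): add — endpoints in different components.
A F (9): add — endpoints in different components.
C H (10): add — endpoints in different components.
B C (13): skip — B and C already connected.
A E (15): add — endpoints in different components.
The 2nd edge added is F G.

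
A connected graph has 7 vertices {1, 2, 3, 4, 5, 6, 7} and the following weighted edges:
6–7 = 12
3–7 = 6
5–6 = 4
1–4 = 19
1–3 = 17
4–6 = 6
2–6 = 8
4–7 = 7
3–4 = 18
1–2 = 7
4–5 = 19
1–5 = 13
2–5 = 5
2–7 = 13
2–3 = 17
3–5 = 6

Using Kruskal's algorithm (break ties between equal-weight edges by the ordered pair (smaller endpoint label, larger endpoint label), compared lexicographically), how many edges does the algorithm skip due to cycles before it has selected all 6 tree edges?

0

Kruskal's algorithm — process edges by increasing weight (ties by edge label):
5–6 (4): add. Components now {1} {2} {3} {4} {5,6} {7}
2–5 (5): add. Components now {1} {2,5,6} {3} {4} {7}
3–5 (6): add. Components now {1} {2,3,5,6} {4} {7}
3–7 (6): add. Components now {1} {2,3,5,6,7} {4}
4–6 (6): add. Components now {1} {2,3,4,5,6,7}
1–2 (7): add. Components now {1,2,3,4,5,6,7}
Edges rejected before the tree was complete: 0.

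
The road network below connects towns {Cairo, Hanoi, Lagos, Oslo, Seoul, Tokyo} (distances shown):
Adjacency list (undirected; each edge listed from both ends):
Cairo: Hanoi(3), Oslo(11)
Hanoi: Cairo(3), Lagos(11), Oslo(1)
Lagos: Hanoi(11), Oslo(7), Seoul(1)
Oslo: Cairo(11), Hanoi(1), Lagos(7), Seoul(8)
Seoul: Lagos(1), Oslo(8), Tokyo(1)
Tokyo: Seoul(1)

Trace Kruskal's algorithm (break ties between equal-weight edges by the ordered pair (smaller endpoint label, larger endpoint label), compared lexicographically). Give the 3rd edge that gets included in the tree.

Kruskal: consider edges lightest-first.
Hanoi–Oslo (1): add. Components now {Tokyo} {Cairo} {Lagos} {Hanoi,Oslo} {Seoul}
Lagos–Seoul (1): add. Components now {Tokyo} {Cairo} {Lagos,Seoul} {Hanoi,Oslo}
Seoul–Tokyo (1): add. Components now {Lagos,Seoul,Tokyo} {Cairo} {Hanoi,Oslo}
Cairo–Hanoi (3): add. Components now {Lagos,Seoul,Tokyo} {Cairo,Hanoi,Oslo}
Lagos–Oslo (7): add. Components now {Cairo,Hanoi,Lagos,Oslo,Seoul,Tokyo}
The 3rd edge added is Seoul–Tokyo.

Seoul-Tokyo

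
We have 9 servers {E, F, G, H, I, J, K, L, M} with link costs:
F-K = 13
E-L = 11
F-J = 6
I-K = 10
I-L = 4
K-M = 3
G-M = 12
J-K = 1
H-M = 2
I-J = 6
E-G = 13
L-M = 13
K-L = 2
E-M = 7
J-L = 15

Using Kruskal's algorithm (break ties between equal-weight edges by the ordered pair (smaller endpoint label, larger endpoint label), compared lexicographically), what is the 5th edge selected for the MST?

I-L

Kruskal: consider edges lightest-first.
J-K (1): add — endpoints in different components.
H-M (2): add — endpoints in different components.
K-L (2): add — endpoints in different components.
K-M (3): add — endpoints in different components.
I-L (4): add — endpoints in different components.
F-J (6): add — endpoints in different components.
I-J (6): skip — I and J already connected.
E-M (7): add — endpoints in different components.
I-K (10): skip — I and K already connected.
E-L (11): skip — E and L already connected.
G-M (12): add — endpoints in different components.
The 5th edge added is I-L.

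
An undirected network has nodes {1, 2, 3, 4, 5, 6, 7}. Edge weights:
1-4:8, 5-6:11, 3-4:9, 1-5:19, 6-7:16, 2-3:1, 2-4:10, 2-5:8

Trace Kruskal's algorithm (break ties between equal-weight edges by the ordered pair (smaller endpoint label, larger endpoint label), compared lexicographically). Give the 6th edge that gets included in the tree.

Kruskal's algorithm — process edges by increasing weight (ties by edge label):
2-3 (1): add — endpoints in different components.
1-4 (8): add — endpoints in different components.
2-5 (8): add — endpoints in different components.
3-4 (9): add — endpoints in different components.
2-4 (10): skip — 2 and 4 already connected.
5-6 (11): add — endpoints in different components.
6-7 (16): add — endpoints in different components.
The 6th edge added is 6-7.

6-7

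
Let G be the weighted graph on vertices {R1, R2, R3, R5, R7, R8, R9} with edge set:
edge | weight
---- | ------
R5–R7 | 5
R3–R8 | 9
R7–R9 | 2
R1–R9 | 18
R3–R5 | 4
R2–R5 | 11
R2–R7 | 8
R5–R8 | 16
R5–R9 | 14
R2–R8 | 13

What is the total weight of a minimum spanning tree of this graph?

Kruskal: consider edges lightest-first.
R7–R9 (2): add. Components now {R3} {R7,R9} {R1} {R8} {R2} {R5}
R3–R5 (4): add. Components now {R3,R5} {R7,R9} {R1} {R8} {R2}
R5–R7 (5): add. Components now {R3,R5,R7,R9} {R1} {R8} {R2}
R2–R7 (8): add. Components now {R2,R3,R5,R7,R9} {R1} {R8}
R3–R8 (9): add. Components now {R2,R3,R5,R7,R8,R9} {R1}
R2–R5 (11): skip — R2 and R5 already connected.
R2–R8 (13): skip — R8 and R2 already connected.
R5–R9 (14): skip — R9 and R5 already connected.
R5–R8 (16): skip — R8 and R5 already connected.
R1–R9 (18): add. Components now {R1,R2,R3,R5,R7,R8,R9}
MST edges: R7–R9, R3–R5, R5–R7, R2–R7, R3–R8, R1–R9; total weight 2+4+5+8+9+18 = 46.

46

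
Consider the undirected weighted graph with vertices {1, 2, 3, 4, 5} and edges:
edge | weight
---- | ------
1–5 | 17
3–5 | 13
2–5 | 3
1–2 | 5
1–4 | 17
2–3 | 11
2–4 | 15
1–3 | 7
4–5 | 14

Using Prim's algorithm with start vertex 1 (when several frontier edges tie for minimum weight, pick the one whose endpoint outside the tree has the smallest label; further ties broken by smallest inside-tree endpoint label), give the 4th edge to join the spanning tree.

Prim's algorithm from 1:
Step 1: cheapest edge leaving the tree is 1–2 (5); add 2.
Step 2: cheapest edge leaving the tree is 2–5 (3); add 5.
Step 3: cheapest edge leaving the tree is 1–3 (7); add 3.
Step 4: cheapest edge leaving the tree is 4–5 (14); add 4.
The 4th edge added is 4–5.

4-5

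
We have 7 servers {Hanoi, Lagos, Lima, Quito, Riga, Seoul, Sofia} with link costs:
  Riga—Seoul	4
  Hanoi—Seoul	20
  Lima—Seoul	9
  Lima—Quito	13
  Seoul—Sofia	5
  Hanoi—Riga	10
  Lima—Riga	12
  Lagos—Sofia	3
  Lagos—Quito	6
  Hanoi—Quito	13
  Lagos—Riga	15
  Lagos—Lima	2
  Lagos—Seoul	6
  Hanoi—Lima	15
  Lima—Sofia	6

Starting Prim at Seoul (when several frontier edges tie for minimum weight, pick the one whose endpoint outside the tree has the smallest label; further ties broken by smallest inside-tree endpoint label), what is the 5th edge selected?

Lagos-Quito

Prim, starting at Seoul.
Step 1: cheapest edge leaving the tree is Riga—Seoul (4); add Riga.
Step 2: cheapest edge leaving the tree is Seoul—Sofia (5); add Sofia.
Step 3: cheapest edge leaving the tree is Lagos—Sofia (3); add Lagos.
Step 4: cheapest edge leaving the tree is Lagos—Lima (2); add Lima.
Step 5: cheapest edge leaving the tree is Lagos—Quito (6); add Quito.
Step 6: cheapest edge leaving the tree is Hanoi—Riga (10); add Hanoi.
The 5th edge added is Lagos—Quito.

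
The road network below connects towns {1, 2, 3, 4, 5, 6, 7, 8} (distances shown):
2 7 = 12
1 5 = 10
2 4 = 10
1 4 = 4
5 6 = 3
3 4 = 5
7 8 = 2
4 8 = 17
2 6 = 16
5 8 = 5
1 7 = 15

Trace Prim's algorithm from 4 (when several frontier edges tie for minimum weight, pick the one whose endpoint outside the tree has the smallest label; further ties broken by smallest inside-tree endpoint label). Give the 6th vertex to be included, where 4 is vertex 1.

Prim's algorithm from 4:
Step 1: frontier [1 4 4, 3 4 5, 2 4 10, 4 8 17] → take 1 4 (4); add 1.
Step 2: frontier [1 5 10, 1 7 15, 3 4 5, 2 4 10, 4 8 17] → take 3 4 (5); add 3.
Step 3: frontier [1 5 10, 1 7 15, 2 4 10, 4 8 17] → take 2 4 (10); add 2.
Step 4: frontier [1 5 10, 1 7 15, 2 7 12, 2 6 16, 4 8 17] → take 1 5 (10); add 5.
Step 5: frontier [1 7 15, 2 7 12, 2 6 16, 4 8 17, 5 6 3, 5 8 5] → take 5 6 (3); add 6.
Step 6: frontier [1 7 15, 2 7 12, 4 8 17, 5 8 5] → take 5 8 (5); add 8.
Step 7: frontier [1 7 15, 2 7 12, 7 8 2] → take 7 8 (2); add 7.
Vertex order: 4, 1, 3, 2, 5, 6, 8, 7. The 6th vertex is 6.

6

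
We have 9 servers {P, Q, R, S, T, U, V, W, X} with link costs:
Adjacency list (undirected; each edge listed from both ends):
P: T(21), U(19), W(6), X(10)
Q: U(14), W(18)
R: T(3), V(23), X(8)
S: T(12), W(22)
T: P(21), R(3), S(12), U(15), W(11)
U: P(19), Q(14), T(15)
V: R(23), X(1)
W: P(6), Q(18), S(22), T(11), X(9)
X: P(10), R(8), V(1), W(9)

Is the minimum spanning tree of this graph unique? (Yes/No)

Yes

Kruskal: consider edges lightest-first.
V–X (1): add — endpoints in different components.
R–T (3): add — endpoints in different components.
P–W (6): add — endpoints in different components.
R–X (8): add — endpoints in different components.
W–X (9): add — endpoints in different components.
P–X (10): skip — P and X already connected.
T–W (11): skip — T and W already connected.
S–T (12): add — endpoints in different components.
Q–U (14): add — endpoints in different components.
T–U (15): add — endpoints in different components.
Every non-tree edge has weight strictly greater than the heaviest edge on the tree path between its endpoints, so the MST is unique.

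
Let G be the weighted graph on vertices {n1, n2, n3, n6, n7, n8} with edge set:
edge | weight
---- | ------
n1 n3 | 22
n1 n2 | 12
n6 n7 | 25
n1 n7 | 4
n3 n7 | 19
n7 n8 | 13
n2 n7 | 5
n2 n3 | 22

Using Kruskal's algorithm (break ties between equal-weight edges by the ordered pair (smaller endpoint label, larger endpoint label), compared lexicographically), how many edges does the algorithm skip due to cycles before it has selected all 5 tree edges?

3

Kruskal: consider edges lightest-first.
n1 n7 (4): add. Components now {n1,n7} {n2} {n6} {n3} {n8}
n2 n7 (5): add. Components now {n1,n2,n7} {n6} {n3} {n8}
n1 n2 (12): skip — n2 and n1 already connected.
n7 n8 (13): add. Components now {n1,n2,n7,n8} {n6} {n3}
n3 n7 (19): add. Components now {n1,n2,n3,n7,n8} {n6}
n1 n3 (22): skip — n3 and n1 already connected.
n2 n3 (22): skip — n2 and n3 already connected.
n6 n7 (25): add. Components now {n1,n2,n3,n6,n7,n8}
Edges rejected before the tree was complete: 3.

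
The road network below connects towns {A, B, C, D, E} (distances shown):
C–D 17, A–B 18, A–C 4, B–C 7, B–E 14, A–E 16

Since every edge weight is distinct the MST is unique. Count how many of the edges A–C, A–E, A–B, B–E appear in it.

Sort edges by weight, then run Kruskal:
A–C (4): add. Components now {A,C} {B} {D} {E}
B–C (7): add. Components now {A,B,C} {D} {E}
B–E (14): add. Components now {A,B,C,E} {D}
A–E (16): skip — A and E already connected.
C–D (17): add. Components now {A,B,C,D,E}
MST edge set: {A–C, B–C, B–E, C–D}.
Of the listed edges, {A–C, B–E} are in the MST → 2.

2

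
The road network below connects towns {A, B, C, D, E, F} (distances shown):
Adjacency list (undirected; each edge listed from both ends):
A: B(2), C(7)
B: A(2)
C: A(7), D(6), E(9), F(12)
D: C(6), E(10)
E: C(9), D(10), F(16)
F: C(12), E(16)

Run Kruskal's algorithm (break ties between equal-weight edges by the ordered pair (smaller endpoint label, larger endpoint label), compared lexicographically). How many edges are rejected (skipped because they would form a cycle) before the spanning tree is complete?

Sort edges by weight, then run Kruskal:
A—B (2): add. Components now {A,B} {C} {D} {E} {F}
C—D (6): add. Components now {A,B} {C,D} {E} {F}
A—C (7): add. Components now {A,B,C,D} {E} {F}
C—E (9): add. Components now {A,B,C,D,E} {F}
D—E (10): skip — D and E already connected.
C—F (12): add. Components now {A,B,C,D,E,F}
Edges rejected before the tree was complete: 1.

1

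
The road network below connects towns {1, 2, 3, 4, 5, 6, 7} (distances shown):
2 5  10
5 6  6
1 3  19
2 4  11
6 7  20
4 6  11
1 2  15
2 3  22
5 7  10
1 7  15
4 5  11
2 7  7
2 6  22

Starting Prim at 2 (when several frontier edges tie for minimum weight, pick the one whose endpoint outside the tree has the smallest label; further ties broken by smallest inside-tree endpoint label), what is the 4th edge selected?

Prim, starting at 2.
Step 1: frontier [2 7 7, 2 5 10, 2 4 11, 1 2 15, 2 3 22, 2 6 22] → take 2 7 (7); add 7.
Step 2: frontier [2 5 10, 2 4 11, 1 2 15, 2 3 22, 2 6 22, 5 7 10, 1 7 15, 6 7 20] → take 2 5 (10); add 5.
Step 3: frontier [2 4 11, 1 2 15, 2 3 22, 2 6 22, 5 6 6, 4 5 11, 1 7 15, 6 7 20] → take 5 6 (6); add 6.
Step 4: frontier [2 4 11, 1 2 15, 2 3 22, 4 5 11, 4 6 11, 1 7 15] → take 2 4 (11); add 4.
Step 5: frontier [1 2 15, 2 3 22, 1 7 15] → take 1 2 (15); add 1.
Step 6: frontier [1 3 19, 2 3 22] → take 1 3 (19); add 3.
The 4th edge added is 2 4.

2-4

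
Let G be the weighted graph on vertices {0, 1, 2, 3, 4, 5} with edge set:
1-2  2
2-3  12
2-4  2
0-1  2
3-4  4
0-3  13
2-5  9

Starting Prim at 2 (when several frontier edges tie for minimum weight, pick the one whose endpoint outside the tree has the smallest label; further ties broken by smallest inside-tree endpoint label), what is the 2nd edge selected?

Prim's algorithm from 2:
Step 1: frontier [1-2 2, 2-4 2, 2-5 9, 2-3 12] → take 1-2 (2); add 1.
Step 2: frontier [0-1 2, 2-4 2, 2-5 9, 2-3 12] → take 0-1 (2); add 0.
Step 3: frontier [0-3 13, 2-4 2, 2-5 9, 2-3 12] → take 2-4 (2); add 4.
Step 4: frontier [0-3 13, 2-5 9, 2-3 12, 3-4 4] → take 3-4 (4); add 3.
Step 5: frontier [2-5 9] → take 2-5 (9); add 5.
The 2nd edge added is 0-1.

0-1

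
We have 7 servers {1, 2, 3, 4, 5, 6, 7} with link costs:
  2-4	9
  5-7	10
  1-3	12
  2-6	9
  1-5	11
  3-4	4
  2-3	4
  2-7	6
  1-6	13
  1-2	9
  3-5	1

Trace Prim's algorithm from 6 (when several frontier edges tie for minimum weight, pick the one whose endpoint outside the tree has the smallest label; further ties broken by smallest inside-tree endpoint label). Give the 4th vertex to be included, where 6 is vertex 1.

Prim's algorithm from 6:
Step 1: cheapest edge leaving the tree is 2-6 (9); add 2.
Step 2: cheapest edge leaving the tree is 2-3 (4); add 3.
Step 3: cheapest edge leaving the tree is 3-5 (1); add 5.
Step 4: cheapest edge leaving the tree is 3-4 (4); add 4.
Step 5: cheapest edge leaving the tree is 2-7 (6); add 7.
Step 6: cheapest edge leaving the tree is 1-2 (9); add 1.
Vertex order: 6, 2, 3, 5, 4, 7, 1. The 4th vertex is 5.

5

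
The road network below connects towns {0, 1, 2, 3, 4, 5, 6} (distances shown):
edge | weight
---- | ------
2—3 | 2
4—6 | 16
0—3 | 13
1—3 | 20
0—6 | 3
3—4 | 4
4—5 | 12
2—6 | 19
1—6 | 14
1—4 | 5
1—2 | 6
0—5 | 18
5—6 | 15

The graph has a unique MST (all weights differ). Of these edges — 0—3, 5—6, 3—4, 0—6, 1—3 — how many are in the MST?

Kruskal: consider edges lightest-first.
2—3 (2): add. Components now {0} {1} {2,3} {4} {5} {6}
0—6 (3): add. Components now {0,6} {1} {2,3} {4} {5}
3—4 (4): add. Components now {0,6} {1} {2,3,4} {5}
1—4 (5): add. Components now {0,6} {1,2,3,4} {5}
1—2 (6): skip — 1 and 2 already connected.
4—5 (12): add. Components now {0,6} {1,2,3,4,5}
0—3 (13): add. Components now {0,1,2,3,4,5,6}
MST edge set: {2—3, 0—6, 3—4, 1—4, 4—5, 0—3}.
Of the listed edges, {0—3, 3—4, 0—6} are in the MST → 3.

3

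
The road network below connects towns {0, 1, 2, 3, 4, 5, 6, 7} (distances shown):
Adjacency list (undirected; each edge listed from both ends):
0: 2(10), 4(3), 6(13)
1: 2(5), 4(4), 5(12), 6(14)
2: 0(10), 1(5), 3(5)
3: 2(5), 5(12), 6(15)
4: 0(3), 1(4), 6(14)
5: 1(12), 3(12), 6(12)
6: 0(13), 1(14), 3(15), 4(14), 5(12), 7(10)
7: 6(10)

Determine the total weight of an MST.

Prim, starting at 6.
Step 1: cheapest edge leaving the tree is 6—7 (10); add 7.
Step 2: cheapest edge leaving the tree is 5—6 (12); add 5.
Step 3: cheapest edge leaving the tree is 1—5 (12); add 1.
Step 4: cheapest edge leaving the tree is 1—4 (4); add 4.
Step 5: cheapest edge leaving the tree is 0—4 (3); add 0.
Step 6: cheapest edge leaving the tree is 1—2 (5); add 2.
Step 7: cheapest edge leaving the tree is 2—3 (5); add 3.
MST edges: 6—7, 5—6, 1—5, 1—4, 0—4, 1—2, 2—3; total weight 10+12+12+4+3+5+5 = 51.

51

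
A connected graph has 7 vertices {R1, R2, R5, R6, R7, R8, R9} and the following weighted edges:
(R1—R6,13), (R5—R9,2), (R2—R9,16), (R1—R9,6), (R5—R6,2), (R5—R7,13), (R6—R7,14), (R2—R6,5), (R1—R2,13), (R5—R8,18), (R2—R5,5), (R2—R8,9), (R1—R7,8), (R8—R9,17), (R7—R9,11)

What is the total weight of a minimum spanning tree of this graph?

Sort edges by weight, then run Kruskal:
R5—R6 (2): add. Components now {R7} {R1} {R5,R6} {R2} {R9} {R8}
R5—R9 (2): add. Components now {R7} {R1} {R5,R6,R9} {R2} {R8}
R2—R5 (5): add. Components now {R7} {R1} {R2,R5,R6,R9} {R8}
R2—R6 (5): skip — R6 and R2 already connected.
R1—R9 (6): add. Components now {R7} {R1,R2,R5,R6,R9} {R8}
R1—R7 (8): add. Components now {R1,R2,R5,R6,R7,R9} {R8}
R2—R8 (9): add. Components now {R1,R2,R5,R6,R7,R8,R9}
MST edges: R5—R6, R5—R9, R2—R5, R1—R9, R1—R7, R2—R8; total weight 2+2+5+6+8+9 = 32.

32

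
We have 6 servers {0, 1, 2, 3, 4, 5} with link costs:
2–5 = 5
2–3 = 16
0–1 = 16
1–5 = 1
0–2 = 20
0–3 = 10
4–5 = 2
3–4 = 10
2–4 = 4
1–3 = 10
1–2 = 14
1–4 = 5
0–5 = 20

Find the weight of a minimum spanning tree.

27

Kruskal's algorithm — process edges by increasing weight (ties by edge label):
1–5 (1): add. Components now {0} {1,5} {2} {3} {4}
4–5 (2): add. Components now {0} {1,4,5} {2} {3}
2–4 (4): add. Components now {0} {1,2,4,5} {3}
1–4 (5): skip — 1 and 4 already connected.
2–5 (5): skip — 2 and 5 already connected.
0–3 (10): add. Components now {0,3} {1,2,4,5}
1–3 (10): add. Components now {0,1,2,3,4,5}
MST edges: 1–5, 4–5, 2–4, 0–3, 1–3; total weight 1+2+4+10+10 = 27.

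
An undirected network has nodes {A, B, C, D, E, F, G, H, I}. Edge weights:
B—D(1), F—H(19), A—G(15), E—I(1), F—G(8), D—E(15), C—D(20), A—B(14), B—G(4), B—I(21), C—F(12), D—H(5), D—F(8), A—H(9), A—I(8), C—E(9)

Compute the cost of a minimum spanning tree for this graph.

Kruskal: consider edges lightest-first.
B—D (1): add — endpoints in different components.
E—I (1): add — endpoints in different components.
B—G (4): add — endpoints in different components.
D—H (5): add — endpoints in different components.
A—I (8): add — endpoints in different components.
D—F (8): add — endpoints in different components.
F—G (8): skip — F and G already connected.
A—H (9): add — endpoints in different components.
C—E (9): add — endpoints in different components.
MST edges: B—D, E—I, B—G, D—H, A—I, D—F, A—H, C—E; total weight 1+1+4+5+8+8+9+9 = 45.

45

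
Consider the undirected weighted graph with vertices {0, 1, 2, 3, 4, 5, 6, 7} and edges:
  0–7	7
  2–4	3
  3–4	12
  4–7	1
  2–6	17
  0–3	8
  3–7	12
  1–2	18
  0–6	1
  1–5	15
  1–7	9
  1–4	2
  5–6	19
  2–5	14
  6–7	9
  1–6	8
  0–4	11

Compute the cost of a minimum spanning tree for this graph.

36

Sort edges by weight, then run Kruskal:
0–6 (1): add — endpoints in different components.
4–7 (1): add — endpoints in different components.
1–4 (2): add — endpoints in different components.
2–4 (3): add — endpoints in different components.
0–7 (7): add — endpoints in different components.
0–3 (8): add — endpoints in different components.
1–6 (8): skip — 1 and 6 already connected.
1–7 (9): skip — 1 and 7 already connected.
6–7 (9): skip — 6 and 7 already connected.
0–4 (11): skip — 0 and 4 already connected.
3–4 (12): skip — 3 and 4 already connected.
3–7 (12): skip — 3 and 7 already connected.
2–5 (14): add — endpoints in different components.
MST edges: 0–6, 4–7, 1–4, 2–4, 0–7, 0–3, 2–5; total weight 1+1+2+3+7+8+14 = 36.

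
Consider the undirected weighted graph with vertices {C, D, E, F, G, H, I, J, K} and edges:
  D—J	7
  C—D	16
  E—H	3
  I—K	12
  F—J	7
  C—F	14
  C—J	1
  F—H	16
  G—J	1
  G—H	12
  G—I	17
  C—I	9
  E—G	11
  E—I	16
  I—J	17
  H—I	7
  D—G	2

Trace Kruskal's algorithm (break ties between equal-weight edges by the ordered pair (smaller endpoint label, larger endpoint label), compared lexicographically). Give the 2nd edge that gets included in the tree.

G-J

Kruskal's algorithm — process edges by increasing weight (ties by edge label):
C—J (1): add — endpoints in different components.
G—J (1): add — endpoints in different components.
D—G (2): add — endpoints in different components.
E—H (3): add — endpoints in different components.
D—J (7): skip — D and J already connected.
F—J (7): add — endpoints in different components.
H—I (7): add — endpoints in different components.
C—I (9): add — endpoints in different components.
E—G (11): skip — E and G already connected.
G—H (12): skip — G and H already connected.
I—K (12): add — endpoints in different components.
The 2nd edge added is G—J.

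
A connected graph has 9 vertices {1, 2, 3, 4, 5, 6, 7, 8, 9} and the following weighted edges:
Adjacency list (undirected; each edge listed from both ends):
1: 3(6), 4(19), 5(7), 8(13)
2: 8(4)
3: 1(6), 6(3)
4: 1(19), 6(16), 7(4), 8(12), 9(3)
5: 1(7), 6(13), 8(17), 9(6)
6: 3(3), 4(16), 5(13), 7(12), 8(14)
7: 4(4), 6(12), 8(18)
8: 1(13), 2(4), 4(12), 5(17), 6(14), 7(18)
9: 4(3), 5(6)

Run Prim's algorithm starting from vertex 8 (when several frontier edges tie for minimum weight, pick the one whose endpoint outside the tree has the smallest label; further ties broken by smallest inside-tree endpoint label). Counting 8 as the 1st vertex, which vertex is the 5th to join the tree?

Prim's algorithm from 8:
Step 1: cheapest edge leaving the tree is 2-8 (4); add 2.
Step 2: cheapest edge leaving the tree is 4-8 (12); add 4.
Step 3: cheapest edge leaving the tree is 4-9 (3); add 9.
Step 4: cheapest edge leaving the tree is 4-7 (4); add 7.
Step 5: cheapest edge leaving the tree is 5-9 (6); add 5.
Step 6: cheapest edge leaving the tree is 1-5 (7); add 1.
Step 7: cheapest edge leaving the tree is 1-3 (6); add 3.
Step 8: cheapest edge leaving the tree is 3-6 (3); add 6.
Vertex order: 8, 2, 4, 9, 7, 5, 1, 3, 6. The 5th vertex is 7.

7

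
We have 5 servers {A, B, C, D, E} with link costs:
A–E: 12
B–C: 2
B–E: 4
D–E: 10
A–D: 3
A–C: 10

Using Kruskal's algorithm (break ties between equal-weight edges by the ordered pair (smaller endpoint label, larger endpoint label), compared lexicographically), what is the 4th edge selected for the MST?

A-C

Kruskal's algorithm — process edges by increasing weight (ties by edge label):
B–C (2): add — endpoints in different components.
A–D (3): add — endpoints in different components.
B–E (4): add — endpoints in different components.
A–C (10): add — endpoints in different components.
The 4th edge added is A–C.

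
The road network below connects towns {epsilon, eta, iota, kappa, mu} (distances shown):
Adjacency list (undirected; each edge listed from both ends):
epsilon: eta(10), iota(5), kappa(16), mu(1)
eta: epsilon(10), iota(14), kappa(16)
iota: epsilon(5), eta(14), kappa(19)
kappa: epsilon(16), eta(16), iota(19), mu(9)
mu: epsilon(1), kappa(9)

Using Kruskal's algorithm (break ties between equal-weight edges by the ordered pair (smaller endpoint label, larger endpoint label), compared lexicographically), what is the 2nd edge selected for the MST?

Sort edges by weight, then run Kruskal:
epsilon—mu (1): add. Components now {eta} {kappa} {epsilon,mu} {iota}
epsilon—iota (5): add. Components now {eta} {kappa} {epsilon,iota,mu}
kappa—mu (9): add. Components now {eta} {epsilon,iota,kappa,mu}
epsilon—eta (10): add. Components now {epsilon,eta,iota,kappa,mu}
The 2nd edge added is epsilon—iota.

epsilon-iota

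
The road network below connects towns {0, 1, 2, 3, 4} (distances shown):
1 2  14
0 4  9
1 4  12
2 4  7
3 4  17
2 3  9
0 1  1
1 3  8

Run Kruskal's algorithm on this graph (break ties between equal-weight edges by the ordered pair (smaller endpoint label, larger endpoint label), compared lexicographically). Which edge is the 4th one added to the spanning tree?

0-4

Kruskal: consider edges lightest-first.
0 1 (1): add. Components now {0,1} {2} {3} {4}
2 4 (7): add. Components now {0,1} {2,4} {3}
1 3 (8): add. Components now {0,1,3} {2,4}
0 4 (9): add. Components now {0,1,2,3,4}
The 4th edge added is 0 4.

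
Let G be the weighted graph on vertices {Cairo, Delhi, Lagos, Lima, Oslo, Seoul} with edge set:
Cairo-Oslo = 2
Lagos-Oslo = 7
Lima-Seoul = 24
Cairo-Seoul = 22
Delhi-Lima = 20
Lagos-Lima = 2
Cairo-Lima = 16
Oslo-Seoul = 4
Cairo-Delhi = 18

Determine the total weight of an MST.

33

Grow the tree from Cairo using Prim:
Step 1: cheapest edge leaving the tree is Cairo-Oslo (2); add Oslo.
Step 2: cheapest edge leaving the tree is Oslo-Seoul (4); add Seoul.
Step 3: cheapest edge leaving the tree is Lagos-Oslo (7); add Lagos.
Step 4: cheapest edge leaving the tree is Lagos-Lima (2); add Lima.
Step 5: cheapest edge leaving the tree is Cairo-Delhi (18); add Delhi.
MST edges: Cairo-Oslo, Oslo-Seoul, Lagos-Oslo, Lagos-Lima, Cairo-Delhi; total weight 2+4+7+2+18 = 33.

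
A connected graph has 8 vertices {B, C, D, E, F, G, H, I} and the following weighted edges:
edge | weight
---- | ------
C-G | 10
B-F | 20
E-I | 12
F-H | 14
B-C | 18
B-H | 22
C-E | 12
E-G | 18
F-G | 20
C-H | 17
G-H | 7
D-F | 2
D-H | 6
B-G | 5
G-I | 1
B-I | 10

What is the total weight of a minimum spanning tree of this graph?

Grow the tree from C using Prim:
Step 1: cheapest edge leaving the tree is C-G (10); add G.
Step 2: cheapest edge leaving the tree is G-I (1); add I.
Step 3: cheapest edge leaving the tree is B-G (5); add B.
Step 4: cheapest edge leaving the tree is G-H (7); add H.
Step 5: cheapest edge leaving the tree is D-H (6); add D.
Step 6: cheapest edge leaving the tree is D-F (2); add F.
Step 7: cheapest edge leaving the tree is C-E (12); add E.
MST edges: C-G, G-I, B-G, G-H, D-H, D-F, C-E; total weight 10+1+5+7+6+2+12 = 43.

43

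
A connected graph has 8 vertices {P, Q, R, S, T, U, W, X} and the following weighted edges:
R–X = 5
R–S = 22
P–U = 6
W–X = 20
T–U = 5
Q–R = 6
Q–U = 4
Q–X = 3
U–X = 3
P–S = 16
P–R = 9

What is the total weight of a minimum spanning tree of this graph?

58

Kruskal's algorithm — process edges by increasing weight (ties by edge label):
Q–X (3): add — endpoints in different components.
U–X (3): add — endpoints in different components.
Q–U (4): skip — U and Q already connected.
R–X (5): add — endpoints in different components.
T–U (5): add — endpoints in different components.
P–U (6): add — endpoints in different components.
Q–R (6): skip — Q and R already connected.
P–R (9): skip — P and R already connected.
P–S (16): add — endpoints in different components.
W–X (20): add — endpoints in different components.
MST edges: Q–X, U–X, R–X, T–U, P–U, P–S, W–X; total weight 3+3+5+5+6+16+20 = 58.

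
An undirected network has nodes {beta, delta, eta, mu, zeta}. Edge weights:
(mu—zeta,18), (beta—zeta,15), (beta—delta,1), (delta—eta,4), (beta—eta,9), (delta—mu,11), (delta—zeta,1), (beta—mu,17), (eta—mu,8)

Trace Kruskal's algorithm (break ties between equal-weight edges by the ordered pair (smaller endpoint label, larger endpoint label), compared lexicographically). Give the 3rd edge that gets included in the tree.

Kruskal: consider edges lightest-first.
beta—delta (1): add. Components now {beta,delta} {mu} {zeta} {eta}
delta—zeta (1): add. Components now {beta,delta,zeta} {mu} {eta}
delta—eta (4): add. Components now {beta,delta,eta,zeta} {mu}
eta—mu (8): add. Components now {beta,delta,eta,mu,zeta}
The 3rd edge added is delta—eta.

delta-eta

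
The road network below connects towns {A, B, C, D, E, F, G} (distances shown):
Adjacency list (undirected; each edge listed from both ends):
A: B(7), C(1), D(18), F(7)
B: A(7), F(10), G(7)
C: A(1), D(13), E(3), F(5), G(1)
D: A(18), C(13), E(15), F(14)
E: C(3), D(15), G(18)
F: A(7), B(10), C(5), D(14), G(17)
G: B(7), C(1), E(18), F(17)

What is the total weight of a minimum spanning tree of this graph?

30

Sort edges by weight, then run Kruskal:
A—C (1): add — endpoints in different components.
C—G (1): add — endpoints in different components.
C—E (3): add — endpoints in different components.
C—F (5): add — endpoints in different components.
A—B (7): add — endpoints in different components.
A—F (7): skip — A and F already connected.
B—G (7): skip — B and G already connected.
B—F (10): skip — B and F already connected.
C—D (13): add — endpoints in different components.
MST edges: A—C, C—G, C—E, C—F, A—B, C—D; total weight 1+1+3+5+7+13 = 30.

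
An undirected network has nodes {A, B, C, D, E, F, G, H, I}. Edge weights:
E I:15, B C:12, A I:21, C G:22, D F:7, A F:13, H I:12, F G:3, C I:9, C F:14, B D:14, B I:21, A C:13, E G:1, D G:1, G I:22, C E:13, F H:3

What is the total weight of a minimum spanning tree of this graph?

54

Grow the tree from G using Prim:
Step 1: cheapest edge leaving the tree is D G (1); add D.
Step 2: cheapest edge leaving the tree is E G (1); add E.
Step 3: cheapest edge leaving the tree is F G (3); add F.
Step 4: cheapest edge leaving the tree is F H (3); add H.
Step 5: cheapest edge leaving the tree is H I (12); add I.
Step 6: cheapest edge leaving the tree is C I (9); add C.
Step 7: cheapest edge leaving the tree is B C (12); add B.
Step 8: cheapest edge leaving the tree is A C (13); add A.
MST edges: D G, E G, F G, F H, H I, C I, B C, A C; total weight 1+1+3+3+12+9+12+13 = 54.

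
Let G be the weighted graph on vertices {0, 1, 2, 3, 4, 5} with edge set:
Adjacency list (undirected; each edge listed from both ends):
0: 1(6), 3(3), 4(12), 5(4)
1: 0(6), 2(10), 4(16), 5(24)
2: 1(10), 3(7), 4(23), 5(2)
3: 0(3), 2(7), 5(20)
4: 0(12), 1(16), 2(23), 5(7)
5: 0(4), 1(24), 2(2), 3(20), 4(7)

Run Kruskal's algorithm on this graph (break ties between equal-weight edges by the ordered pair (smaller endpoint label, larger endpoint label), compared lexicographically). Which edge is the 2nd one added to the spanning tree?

Kruskal's algorithm — process edges by increasing weight (ties by edge label):
2—5 (2): add — endpoints in different components.
0—3 (3): add — endpoints in different components.
0—5 (4): add — endpoints in different components.
0—1 (6): add — endpoints in different components.
2—3 (7): skip — 2 and 3 already connected.
4—5 (7): add — endpoints in different components.
The 2nd edge added is 0—3.

0-3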